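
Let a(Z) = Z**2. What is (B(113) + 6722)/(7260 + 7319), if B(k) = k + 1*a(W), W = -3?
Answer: 6844/14579 ≈ 0.46944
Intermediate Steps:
B(k) = 9 + k (B(k) = k + 1*(-3)**2 = k + 1*9 = k + 9 = 9 + k)
(B(113) + 6722)/(7260 + 7319) = ((9 + 113) + 6722)/(7260 + 7319) = (122 + 6722)/14579 = 6844*(1/14579) = 6844/14579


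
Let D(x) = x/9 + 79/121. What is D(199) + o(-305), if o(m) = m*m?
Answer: 101329015/1089 ≈ 93048.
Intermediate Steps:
D(x) = 79/121 + x/9 (D(x) = x*(⅑) + 79*(1/121) = x/9 + 79/121 = 79/121 + x/9)
o(m) = m²
D(199) + o(-305) = (79/121 + (⅑)*199) + (-305)² = (79/121 + 199/9) + 93025 = 24790/1089 + 93025 = 101329015/1089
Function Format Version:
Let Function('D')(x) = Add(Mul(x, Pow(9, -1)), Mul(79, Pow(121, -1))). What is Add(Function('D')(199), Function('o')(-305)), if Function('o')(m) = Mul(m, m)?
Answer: Rational(101329015, 1089) ≈ 93048.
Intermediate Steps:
Function('D')(x) = Add(Rational(79, 121), Mul(Rational(1, 9), x)) (Function('D')(x) = Add(Mul(x, Rational(1, 9)), Mul(79, Rational(1, 121))) = Add(Mul(Rational(1, 9), x), Rational(79, 121)) = Add(Rational(79, 121), Mul(Rational(1, 9), x)))
Function('o')(m) = Pow(m, 2)
Add(Function('D')(199), Function('o')(-305)) = Add(Add(Rational(79, 121), Mul(Rational(1, 9), 199)), Pow(-305, 2)) = Add(Add(Rational(79, 121), Rational(199, 9)), 93025) = Add(Rational(24790, 1089), 93025) = Rational(101329015, 1089)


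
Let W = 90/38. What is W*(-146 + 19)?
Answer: -5715/19 ≈ -300.79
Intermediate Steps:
W = 45/19 (W = 90*(1/38) = 45/19 ≈ 2.3684)
W*(-146 + 19) = 45*(-146 + 19)/19 = (45/19)*(-127) = -5715/19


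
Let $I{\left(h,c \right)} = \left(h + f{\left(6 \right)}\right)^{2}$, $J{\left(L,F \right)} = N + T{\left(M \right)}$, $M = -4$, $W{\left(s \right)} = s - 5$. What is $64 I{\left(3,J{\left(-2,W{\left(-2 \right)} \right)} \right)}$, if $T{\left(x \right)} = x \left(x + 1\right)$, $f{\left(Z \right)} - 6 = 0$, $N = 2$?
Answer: $5184$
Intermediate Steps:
$W{\left(s \right)} = -5 + s$
$f{\left(Z \right)} = 6$ ($f{\left(Z \right)} = 6 + 0 = 6$)
$T{\left(x \right)} = x \left(1 + x\right)$
$J{\left(L,F \right)} = 14$ ($J{\left(L,F \right)} = 2 - 4 \left(1 - 4\right) = 2 - -12 = 2 + 12 = 14$)
$I{\left(h,c \right)} = \left(6 + h\right)^{2}$ ($I{\left(h,c \right)} = \left(h + 6\right)^{2} = \left(6 + h\right)^{2}$)
$64 I{\left(3,J{\left(-2,W{\left(-2 \right)} \right)} \right)} = 64 \left(6 + 3\right)^{2} = 64 \cdot 9^{2} = 64 \cdot 81 = 5184$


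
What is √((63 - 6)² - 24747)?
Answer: I*√21498 ≈ 146.62*I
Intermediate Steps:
√((63 - 6)² - 24747) = √(57² - 24747) = √(3249 - 24747) = √(-21498) = I*√21498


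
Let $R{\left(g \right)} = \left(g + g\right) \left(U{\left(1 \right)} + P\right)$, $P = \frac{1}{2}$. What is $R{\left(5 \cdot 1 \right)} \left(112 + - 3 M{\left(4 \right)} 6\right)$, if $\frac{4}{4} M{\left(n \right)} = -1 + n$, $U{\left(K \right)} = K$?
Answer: $870$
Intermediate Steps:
$P = \frac{1}{2} \approx 0.5$
$R{\left(g \right)} = 3 g$ ($R{\left(g \right)} = \left(g + g\right) \left(1 + \frac{1}{2}\right) = 2 g \frac{3}{2} = 3 g$)
$M{\left(n \right)} = -1 + n$
$R{\left(5 \cdot 1 \right)} \left(112 + - 3 M{\left(4 \right)} 6\right) = 3 \cdot 5 \cdot 1 \left(112 + - 3 \left(-1 + 4\right) 6\right) = 3 \cdot 5 \left(112 + \left(-3\right) 3 \cdot 6\right) = 15 \left(112 - 54\right) = 15 \cdot 58 = 870$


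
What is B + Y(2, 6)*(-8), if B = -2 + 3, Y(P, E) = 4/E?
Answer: -13/3 ≈ -4.3333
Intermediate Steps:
B = 1
B + Y(2, 6)*(-8) = 1 + (4/6)*(-8) = 1 + (4*(⅙))*(-8) = 1 + (⅔)*(-8) = 1 - 16/3 = -13/3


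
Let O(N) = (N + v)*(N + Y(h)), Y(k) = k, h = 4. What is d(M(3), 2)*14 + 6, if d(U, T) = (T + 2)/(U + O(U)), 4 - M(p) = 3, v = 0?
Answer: 46/3 ≈ 15.333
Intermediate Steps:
M(p) = 1 (M(p) = 4 - 1*3 = 4 - 3 = 1)
O(N) = N*(4 + N) (O(N) = (N + 0)*(N + 4) = N*(4 + N))
d(U, T) = (2 + T)/(U + U*(4 + U)) (d(U, T) = (T + 2)/(U + U*(4 + U)) = (2 + T)/(U + U*(4 + U)))
d(M(3), 2)*14 + 6 = ((2 + 2)/(1*(5 + 1)))*14 + 6 = (1*4/6)*14 + 6 = (1*(⅙)*4)*14 + 6 = (⅔)*14 + 6 = 28/3 + 6 = 46/3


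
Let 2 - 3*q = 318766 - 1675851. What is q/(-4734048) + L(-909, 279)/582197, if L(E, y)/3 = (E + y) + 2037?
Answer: -9482399095/107382410784 ≈ -0.088305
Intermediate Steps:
L(E, y) = 6111 + 3*E + 3*y (L(E, y) = 3*((E + y) + 2037) = 3*(2037 + E + y) = 6111 + 3*E + 3*y)
q = 1357087/3 (q = ⅔ - (318766 - 1675851)/3 = ⅔ - ⅓*(-1357085) = ⅔ + 1357085/3 = 1357087/3 ≈ 4.5236e+5)
q/(-4734048) + L(-909, 279)/582197 = (1357087/3)/(-4734048) + (6111 + 3*(-909) + 3*279)/582197 = (1357087/3)*(-1/4734048) + (6111 - 2727 + 837)*(1/582197) = -1357087/14202144 + 4221*(1/582197) = -1357087/14202144 + 603/83171 = -9482399095/107382410784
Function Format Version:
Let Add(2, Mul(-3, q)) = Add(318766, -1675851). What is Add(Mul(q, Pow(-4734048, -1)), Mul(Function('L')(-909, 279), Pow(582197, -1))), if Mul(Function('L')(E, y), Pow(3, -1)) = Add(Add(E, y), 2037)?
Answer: Rational(-9482399095, 107382410784) ≈ -0.088305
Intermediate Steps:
Function('L')(E, y) = Add(6111, Mul(3, E), Mul(3, y)) (Function('L')(E, y) = Mul(3, Add(Add(E, y), 2037)) = Mul(3, Add(2037, E, y)) = Add(6111, Mul(3, E), Mul(3, y)))
q = Rational(1357087, 3) (q = Add(Rational(2, 3), Mul(Rational(-1, 3), Add(318766, -1675851))) = Add(Rational(2, 3), Mul(Rational(-1, 3), -1357085)) = Add(Rational(2, 3), Rational(1357085, 3)) = Rational(1357087, 3) ≈ 4.5236e+5)
Add(Mul(q, Pow(-4734048, -1)), Mul(Function('L')(-909, 279), Pow(582197, -1))) = Add(Mul(Rational(1357087, 3), Pow(-4734048, -1)), Mul(Add(6111, Mul(3, -909), Mul(3, 279)), Pow(582197, -1))) = Add(Mul(Rational(1357087, 3), Rational(-1, 4734048)), Mul(Add(6111, -2727, 837), Rational(1, 582197))) = Add(Rational(-1357087, 14202144), Mul(4221, Rational(1, 582197))) = Add(Rational(-1357087, 14202144), Rational(603, 83171)) = Rational(-9482399095, 107382410784)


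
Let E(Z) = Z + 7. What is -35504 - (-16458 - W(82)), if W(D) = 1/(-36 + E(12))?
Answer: -323783/17 ≈ -19046.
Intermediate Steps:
E(Z) = 7 + Z
W(D) = -1/17 (W(D) = 1/(-36 + (7 + 12)) = 1/(-36 + 19) = 1/(-17) = -1/17)
-35504 - (-16458 - W(82)) = -35504 - (-16458 - 1*(-1/17)) = -35504 - (-16458 + 1/17) = -35504 - 1*(-279785/17) = -35504 + 279785/17 = -323783/17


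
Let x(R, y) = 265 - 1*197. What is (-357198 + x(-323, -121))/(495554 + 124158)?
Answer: -178565/309856 ≈ -0.57628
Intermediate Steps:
x(R, y) = 68 (x(R, y) = 265 - 197 = 68)
(-357198 + x(-323, -121))/(495554 + 124158) = (-357198 + 68)/(495554 + 124158) = -357130/619712 = -357130*1/619712 = -178565/309856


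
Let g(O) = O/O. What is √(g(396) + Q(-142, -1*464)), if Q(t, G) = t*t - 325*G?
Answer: √170965 ≈ 413.48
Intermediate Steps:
g(O) = 1
Q(t, G) = t² - 325*G
√(g(396) + Q(-142, -1*464)) = √(1 + ((-142)² - (-325)*464)) = √(1 + (20164 - 325*(-464))) = √(1 + (20164 + 150800)) = √(1 + 170964) = √170965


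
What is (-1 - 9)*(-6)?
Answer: 60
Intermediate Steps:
(-1 - 9)*(-6) = -10*(-6) = 60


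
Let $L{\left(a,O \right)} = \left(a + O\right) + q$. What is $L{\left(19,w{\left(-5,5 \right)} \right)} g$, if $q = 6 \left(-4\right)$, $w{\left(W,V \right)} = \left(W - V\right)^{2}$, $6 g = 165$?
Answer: $\frac{5225}{2} \approx 2612.5$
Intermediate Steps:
$g = \frac{55}{2}$ ($g = \frac{1}{6} \cdot 165 = \frac{55}{2} \approx 27.5$)
$q = -24$
$L{\left(a,O \right)} = -24 + O + a$ ($L{\left(a,O \right)} = \left(a + O\right) - 24 = \left(O + a\right) - 24 = -24 + O + a$)
$L{\left(19,w{\left(-5,5 \right)} \right)} g = \left(-24 + \left(5 - -5\right)^{2} + 19\right) \frac{55}{2} = \left(-24 + \left(5 + 5\right)^{2} + 19\right) \frac{55}{2} = \left(-24 + 10^{2} + 19\right) \frac{55}{2} = \left(-24 + 100 + 19\right) \frac{55}{2} = 95 \cdot \frac{55}{2} = \frac{5225}{2}$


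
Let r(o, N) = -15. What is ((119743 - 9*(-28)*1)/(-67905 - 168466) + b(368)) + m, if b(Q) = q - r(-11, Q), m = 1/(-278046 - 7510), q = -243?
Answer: -15423617387519/67497157276 ≈ -228.51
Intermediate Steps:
m = -1/285556 (m = 1/(-285556) = -1/285556 ≈ -3.5019e-6)
b(Q) = -228 (b(Q) = -243 - 1*(-15) = -243 + 15 = -228)
((119743 - 9*(-28)*1)/(-67905 - 168466) + b(368)) + m = ((119743 - 9*(-28)*1)/(-67905 - 168466) - 228) - 1/285556 = ((119743 + 252*1)/(-236371) - 228) - 1/285556 = ((119743 + 252)*(-1/236371) - 228) - 1/285556 = (119995*(-1/236371) - 228) - 1/285556 = (-119995/236371 - 228) - 1/285556 = -54012583/236371 - 1/285556 = -15423617387519/67497157276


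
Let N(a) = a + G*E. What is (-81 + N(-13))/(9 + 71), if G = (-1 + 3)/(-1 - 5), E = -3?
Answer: -93/80 ≈ -1.1625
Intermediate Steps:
G = -1/3 (G = 2/(-6) = 2*(-1/6) = -1/3 ≈ -0.33333)
N(a) = 1 + a (N(a) = a - 1/3*(-3) = a + 1 = 1 + a)
(-81 + N(-13))/(9 + 71) = (-81 + (1 - 13))/(9 + 71) = (-81 - 12)/80 = -93*1/80 = -93/80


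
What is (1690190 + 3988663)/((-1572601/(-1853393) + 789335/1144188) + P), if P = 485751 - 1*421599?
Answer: 12042746207096843052/136045919976275011 ≈ 88.520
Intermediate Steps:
P = 64152 (P = 485751 - 421599 = 64152)
(1690190 + 3988663)/((-1572601/(-1853393) + 789335/1144188) + P) = (1690190 + 3988663)/((-1572601/(-1853393) + 789335/1144188) + 64152) = 5678853/((-1572601*(-1/1853393) + 789335*(1/1144188)) + 64152) = 5678853/((1572601/1853393 + 789335/1144188) + 64152) = 5678853/(3262299156643/2120630029884 + 64152) = 5678853/(136045919976275011/2120630029884) = 5678853*(2120630029884/136045919976275011) = 12042746207096843052/136045919976275011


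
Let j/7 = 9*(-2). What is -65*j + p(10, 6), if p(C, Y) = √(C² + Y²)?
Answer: 8190 + 2*√34 ≈ 8201.7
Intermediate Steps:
j = -126 (j = 7*(9*(-2)) = 7*(-18) = -126)
-65*j + p(10, 6) = -65*(-126) + √(10² + 6²) = 8190 + √(100 + 36) = 8190 + √136 = 8190 + 2*√34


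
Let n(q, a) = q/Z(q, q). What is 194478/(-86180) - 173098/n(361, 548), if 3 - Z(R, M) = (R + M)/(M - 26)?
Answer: -84903918661/208443566 ≈ -407.32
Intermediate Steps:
Z(R, M) = 3 - (M + R)/(-26 + M) (Z(R, M) = 3 - (R + M)/(M - 26) = 3 - (M + R)/(-26 + M))
n(q, a) = q*(-26 + q)/(-78 + q) (n(q, a) = q/(((-78 - q + 2*q)/(-26 + q))) = q/(((-78 + q)/(-26 + q))) = q*((-26 + q)/(-78 + q)) = q*(-26 + q)/(-78 + q))
194478/(-86180) - 173098/n(361, 548) = 194478/(-86180) - 173098*(-78 + 361)/(361*(-26 + 361)) = 194478*(-1/86180) - 173098/(361*335/283) = -97239/43090 - 173098/(361*(1/283)*335) = -97239/43090 - 173098/120935/283 = -97239/43090 - 173098*283/120935 = -97239/43090 - 48986734/120935 = -84903918661/208443566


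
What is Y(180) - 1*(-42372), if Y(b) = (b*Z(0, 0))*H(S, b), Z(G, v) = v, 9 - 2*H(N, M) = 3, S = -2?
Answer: 42372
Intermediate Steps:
H(N, M) = 3 (H(N, M) = 9/2 - ½*3 = 9/2 - 3/2 = 3)
Y(b) = 0 (Y(b) = (b*0)*3 = 0*3 = 0)
Y(180) - 1*(-42372) = 0 - 1*(-42372) = 0 + 42372 = 42372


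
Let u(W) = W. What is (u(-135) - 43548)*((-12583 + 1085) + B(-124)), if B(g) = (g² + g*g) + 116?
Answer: -846139710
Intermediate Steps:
B(g) = 116 + 2*g² (B(g) = (g² + g²) + 116 = 2*g² + 116 = 116 + 2*g²)
(u(-135) - 43548)*((-12583 + 1085) + B(-124)) = (-135 - 43548)*((-12583 + 1085) + (116 + 2*(-124)²)) = -43683*(-11498 + (116 + 2*15376)) = -43683*(-11498 + (116 + 30752)) = -43683*(-11498 + 30868) = -43683*19370 = -846139710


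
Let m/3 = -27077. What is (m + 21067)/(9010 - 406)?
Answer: -15041/2151 ≈ -6.9926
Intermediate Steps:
m = -81231 (m = 3*(-27077) = -81231)
(m + 21067)/(9010 - 406) = (-81231 + 21067)/(9010 - 406) = -60164/8604 = -60164*1/8604 = -15041/2151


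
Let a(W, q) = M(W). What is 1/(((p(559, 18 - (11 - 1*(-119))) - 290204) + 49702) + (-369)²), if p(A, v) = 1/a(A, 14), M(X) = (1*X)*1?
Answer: -559/58326618 ≈ -9.5840e-6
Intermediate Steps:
M(X) = X (M(X) = X*1 = X)
a(W, q) = W
p(A, v) = 1/A
1/(((p(559, 18 - (11 - 1*(-119))) - 290204) + 49702) + (-369)²) = 1/(((1/559 - 290204) + 49702) + (-369)²) = 1/(((1/559 - 290204) + 49702) + 136161) = 1/((-162224035/559 + 49702) + 136161) = 1/(-134440617/559 + 136161) = 1/(-58326618/559) = -559/58326618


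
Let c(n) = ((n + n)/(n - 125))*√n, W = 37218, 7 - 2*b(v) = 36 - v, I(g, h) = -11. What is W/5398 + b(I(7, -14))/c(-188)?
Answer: 18609/2699 + 1565*I*√47/8836 ≈ 6.8948 + 1.2142*I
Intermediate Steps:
b(v) = -29/2 + v/2 (b(v) = 7/2 - (36 - v)/2 = 7/2 + (-18 + v/2) = -29/2 + v/2)
c(n) = 2*n^(3/2)/(-125 + n) (c(n) = ((2*n)/(-125 + n))*√n = (2*n/(-125 + n))*√n = 2*n^(3/2)/(-125 + n))
W/5398 + b(I(7, -14))/c(-188) = 37218/5398 + (-29/2 + (½)*(-11))/((2*(-188)^(3/2)/(-125 - 188))) = 37218*(1/5398) + (-29/2 - 11/2)/((2*(-376*I*√47)/(-313))) = 18609/2699 - 20*(-313*I*√47/35344) = 18609/2699 - (-1565)*I*√47/8836 = 18609/2699 + 1565*I*√47/8836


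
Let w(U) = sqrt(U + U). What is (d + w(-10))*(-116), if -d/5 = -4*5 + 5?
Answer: -8700 - 232*I*sqrt(5) ≈ -8700.0 - 518.77*I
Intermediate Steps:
w(U) = sqrt(2)*sqrt(U) (w(U) = sqrt(2*U) = sqrt(2)*sqrt(U))
d = 75 (d = -5*(-4*5 + 5) = -5*(-20 + 5) = -5*(-15) = 75)
(d + w(-10))*(-116) = (75 + sqrt(2)*sqrt(-10))*(-116) = (75 + sqrt(2)*(I*sqrt(10)))*(-116) = (75 + 2*I*sqrt(5))*(-116) = -8700 - 232*I*sqrt(5)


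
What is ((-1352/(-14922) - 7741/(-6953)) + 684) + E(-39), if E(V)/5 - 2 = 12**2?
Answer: 73415590691/51876333 ≈ 1415.2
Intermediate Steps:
E(V) = 730 (E(V) = 10 + 5*12**2 = 10 + 5*144 = 10 + 720 = 730)
((-1352/(-14922) - 7741/(-6953)) + 684) + E(-39) = ((-1352/(-14922) - 7741/(-6953)) + 684) + 730 = ((-1352*(-1/14922) - 7741*(-1/6953)) + 684) + 730 = ((676/7461 + 7741/6953) + 684) + 730 = (62455829/51876333 + 684) + 730 = 35545867601/51876333 + 730 = 73415590691/51876333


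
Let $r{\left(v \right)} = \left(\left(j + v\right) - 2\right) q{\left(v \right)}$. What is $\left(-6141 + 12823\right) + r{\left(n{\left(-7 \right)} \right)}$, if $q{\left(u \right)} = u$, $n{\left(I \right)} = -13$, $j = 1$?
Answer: $6864$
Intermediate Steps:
$r{\left(v \right)} = v \left(-1 + v\right)$ ($r{\left(v \right)} = \left(\left(1 + v\right) - 2\right) v = \left(-1 + v\right) v = v \left(-1 + v\right)$)
$\left(-6141 + 12823\right) + r{\left(n{\left(-7 \right)} \right)} = \left(-6141 + 12823\right) - 13 \left(-1 - 13\right) = 6682 - -182 = 6682 + 182 = 6864$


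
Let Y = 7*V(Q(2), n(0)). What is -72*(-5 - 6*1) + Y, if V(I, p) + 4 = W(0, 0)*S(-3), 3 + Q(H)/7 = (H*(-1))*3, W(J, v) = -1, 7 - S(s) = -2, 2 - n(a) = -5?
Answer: 701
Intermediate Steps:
n(a) = 7 (n(a) = 2 - 1*(-5) = 2 + 5 = 7)
S(s) = 9 (S(s) = 7 - 1*(-2) = 7 + 2 = 9)
Q(H) = -21 - 21*H (Q(H) = -21 + 7*((H*(-1))*3) = -21 + 7*(-H*3) = -21 + 7*(-3*H) = -21 - 21*H)
V(I, p) = -13 (V(I, p) = -4 - 1*9 = -4 - 9 = -13)
Y = -91 (Y = 7*(-13) = -91)
-72*(-5 - 6*1) + Y = -72*(-5 - 6*1) - 91 = -72*(-5 - 6) - 91 = -72*(-11) - 91 = 792 - 91 = 701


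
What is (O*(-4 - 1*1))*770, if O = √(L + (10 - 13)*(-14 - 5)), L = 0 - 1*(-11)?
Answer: -7700*√17 ≈ -31748.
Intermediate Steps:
L = 11 (L = 0 + 11 = 11)
O = 2*√17 (O = √(11 + (10 - 13)*(-14 - 5)) = √(11 - 3*(-19)) = √(11 + 57) = √68 = 2*√17 ≈ 8.2462)
(O*(-4 - 1*1))*770 = ((2*√17)*(-4 - 1*1))*770 = ((2*√17)*(-4 - 1))*770 = ((2*√17)*(-5))*770 = -10*√17*770 = -7700*√17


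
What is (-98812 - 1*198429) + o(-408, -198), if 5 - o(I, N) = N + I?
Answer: -296630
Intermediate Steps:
o(I, N) = 5 - I - N (o(I, N) = 5 - (N + I) = 5 - (I + N) = 5 + (-I - N) = 5 - I - N)
(-98812 - 1*198429) + o(-408, -198) = (-98812 - 1*198429) + (5 - 1*(-408) - 1*(-198)) = (-98812 - 198429) + (5 + 408 + 198) = -297241 + 611 = -296630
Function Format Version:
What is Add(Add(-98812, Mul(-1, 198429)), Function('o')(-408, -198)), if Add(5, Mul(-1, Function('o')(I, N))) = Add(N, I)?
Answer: -296630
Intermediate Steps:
Function('o')(I, N) = Add(5, Mul(-1, I), Mul(-1, N)) (Function('o')(I, N) = Add(5, Mul(-1, Add(N, I))) = Add(5, Mul(-1, Add(I, N))) = Add(5, Add(Mul(-1, I), Mul(-1, N))) = Add(5, Mul(-1, I), Mul(-1, N)))
Add(Add(-98812, Mul(-1, 198429)), Function('o')(-408, -198)) = Add(Add(-98812, Mul(-1, 198429)), Add(5, Mul(-1, -408), Mul(-1, -198))) = Add(Add(-98812, -198429), Add(5, 408, 198)) = Add(-297241, 611) = -296630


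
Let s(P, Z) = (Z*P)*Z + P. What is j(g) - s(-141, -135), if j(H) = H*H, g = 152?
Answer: 2592970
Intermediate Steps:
j(H) = H²
s(P, Z) = P + P*Z² (s(P, Z) = (P*Z)*Z + P = P*Z² + P = P + P*Z²)
j(g) - s(-141, -135) = 152² - (-141)*(1 + (-135)²) = 23104 - (-141)*(1 + 18225) = 23104 - (-141)*18226 = 23104 - 1*(-2569866) = 23104 + 2569866 = 2592970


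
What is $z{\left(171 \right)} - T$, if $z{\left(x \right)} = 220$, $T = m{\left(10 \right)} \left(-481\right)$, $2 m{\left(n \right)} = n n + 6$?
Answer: $25713$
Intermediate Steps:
$m{\left(n \right)} = 3 + \frac{n^{2}}{2}$ ($m{\left(n \right)} = \frac{n n + 6}{2} = \frac{n^{2} + 6}{2} = \frac{6 + n^{2}}{2} = 3 + \frac{n^{2}}{2}$)
$T = -25493$ ($T = \left(3 + \frac{10^{2}}{2}\right) \left(-481\right) = \left(3 + \frac{1}{2} \cdot 100\right) \left(-481\right) = \left(3 + 50\right) \left(-481\right) = 53 \left(-481\right) = -25493$)
$z{\left(171 \right)} - T = 220 - -25493 = 220 + 25493 = 25713$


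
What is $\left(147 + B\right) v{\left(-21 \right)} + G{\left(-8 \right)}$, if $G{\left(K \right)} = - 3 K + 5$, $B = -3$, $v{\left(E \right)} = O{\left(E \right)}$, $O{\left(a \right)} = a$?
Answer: $-2995$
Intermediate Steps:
$v{\left(E \right)} = E$
$G{\left(K \right)} = 5 - 3 K$
$\left(147 + B\right) v{\left(-21 \right)} + G{\left(-8 \right)} = \left(147 - 3\right) \left(-21\right) + \left(5 - -24\right) = 144 \left(-21\right) + \left(5 + 24\right) = -3024 + 29 = -2995$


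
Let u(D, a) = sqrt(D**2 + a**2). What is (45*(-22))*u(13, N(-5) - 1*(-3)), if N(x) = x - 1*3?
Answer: -990*sqrt(194) ≈ -13789.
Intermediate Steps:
N(x) = -3 + x (N(x) = x - 3 = -3 + x)
(45*(-22))*u(13, N(-5) - 1*(-3)) = (45*(-22))*sqrt(13**2 + ((-3 - 5) - 1*(-3))**2) = -990*sqrt(169 + (-8 + 3)**2) = -990*sqrt(169 + (-5)**2) = -990*sqrt(169 + 25) = -990*sqrt(194)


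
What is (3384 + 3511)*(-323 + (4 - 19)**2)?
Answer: -675710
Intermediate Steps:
(3384 + 3511)*(-323 + (4 - 19)**2) = 6895*(-323 + (-15)**2) = 6895*(-323 + 225) = 6895*(-98) = -675710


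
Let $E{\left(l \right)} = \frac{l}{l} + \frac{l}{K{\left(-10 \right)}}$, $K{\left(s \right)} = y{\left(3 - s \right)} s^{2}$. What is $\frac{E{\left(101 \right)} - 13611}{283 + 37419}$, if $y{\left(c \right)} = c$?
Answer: $- \frac{2527557}{7001800} \approx -0.36099$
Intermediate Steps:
$K{\left(s \right)} = s^{2} \left(3 - s\right)$ ($K{\left(s \right)} = \left(3 - s\right) s^{2} = s^{2} \left(3 - s\right)$)
$E{\left(l \right)} = 1 + \frac{l}{1300}$ ($E{\left(l \right)} = \frac{l}{l} + \frac{l}{\left(-10\right)^{2} \left(3 - -10\right)} = 1 + \frac{l}{100 \left(3 + 10\right)} = 1 + \frac{l}{100 \cdot 13} = 1 + \frac{l}{1300}$)
$\frac{E{\left(101 \right)} - 13611}{283 + 37419} = \frac{\left(1 + \frac{1}{1300} \cdot 101\right) - 13611}{283 + 37419} = \frac{\left(1 + \frac{101}{1300}\right) - 13611}{37702} = \left(\frac{1401}{1300} - 13611\right) \frac{1}{37702} = \left(- \frac{17692899}{1300}\right) \frac{1}{37702} = - \frac{2527557}{7001800}$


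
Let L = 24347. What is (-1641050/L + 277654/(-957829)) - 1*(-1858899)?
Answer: 43348434338665649/23320262663 ≈ 1.8588e+6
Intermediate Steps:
(-1641050/L + 277654/(-957829)) - 1*(-1858899) = (-1641050/24347 + 277654/(-957829)) - 1*(-1858899) = (-1641050*1/24347 + 277654*(-1/957829)) + 1858899 = (-1641050/24347 - 277654/957829) + 1858899 = -1578605322388/23320262663 + 1858899 = 43348434338665649/23320262663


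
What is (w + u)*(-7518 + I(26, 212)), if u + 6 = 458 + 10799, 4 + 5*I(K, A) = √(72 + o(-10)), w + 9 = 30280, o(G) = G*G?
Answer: -1560978068/5 + 83044*√43/5 ≈ -3.1209e+8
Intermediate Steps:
o(G) = G²
w = 30271 (w = -9 + 30280 = 30271)
I(K, A) = -⅘ + 2*√43/5 (I(K, A) = -⅘ + √(72 + (-10)²)/5 = -⅘ + √(72 + 100)/5 = -⅘ + √172/5 = -⅘ + (2*√43)/5 = -⅘ + 2*√43/5)
u = 11251 (u = -6 + (458 + 10799) = -6 + 11257 = 11251)
(w + u)*(-7518 + I(26, 212)) = (30271 + 11251)*(-7518 + (-⅘ + 2*√43/5)) = 41522*(-37594/5 + 2*√43/5) = -1560978068/5 + 83044*√43/5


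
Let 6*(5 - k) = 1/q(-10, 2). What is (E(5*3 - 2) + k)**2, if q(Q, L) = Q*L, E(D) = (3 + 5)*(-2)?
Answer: 1739761/14400 ≈ 120.82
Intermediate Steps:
E(D) = -16 (E(D) = 8*(-2) = -16)
q(Q, L) = L*Q
k = 601/120 (k = 5 - 1/(6*(2*(-10))) = 5 - 1/6/(-20) = 5 - 1/6*(-1/20) = 5 + 1/120 = 601/120 ≈ 5.0083)
(E(5*3 - 2) + k)**2 = (-16 + 601/120)**2 = (-1319/120)**2 = 1739761/14400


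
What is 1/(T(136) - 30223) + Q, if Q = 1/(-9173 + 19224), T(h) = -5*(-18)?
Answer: 20082/302866783 ≈ 6.6306e-5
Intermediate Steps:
T(h) = 90
Q = 1/10051 ≈ 9.9493e-5
1/(T(136) - 30223) + Q = 1/(90 - 30223) + 1/10051 = 1/(-30133) + 1/10051 = -1/30133 + 1/10051 = 20082/302866783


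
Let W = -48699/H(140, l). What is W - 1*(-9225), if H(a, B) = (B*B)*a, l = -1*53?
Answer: 518253543/56180 ≈ 9224.9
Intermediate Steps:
l = -53
H(a, B) = a*B² (H(a, B) = B²*a = a*B²)
W = -6957/56180 (W = -48699/(140*(-53)²) = -48699/(140*2809) = -48699/393260 = -48699*1/393260 = -6957/56180 ≈ -0.12383)
W - 1*(-9225) = -6957/56180 - 1*(-9225) = -6957/56180 + 9225 = 518253543/56180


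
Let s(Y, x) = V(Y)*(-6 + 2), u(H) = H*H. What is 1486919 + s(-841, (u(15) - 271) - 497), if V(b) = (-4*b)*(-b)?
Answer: -9829577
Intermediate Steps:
V(b) = 4*b²
u(H) = H²
s(Y, x) = -16*Y² (s(Y, x) = (4*Y²)*(-6 + 2) = (4*Y²)*(-4) = -16*Y²)
1486919 + s(-841, (u(15) - 271) - 497) = 1486919 - 16*(-841)² = 1486919 - 16*707281 = 1486919 - 11316496 = -9829577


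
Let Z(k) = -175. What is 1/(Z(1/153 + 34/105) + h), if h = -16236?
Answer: -1/16411 ≈ -6.0935e-5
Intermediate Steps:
1/(Z(1/153 + 34/105) + h) = 1/(-175 - 16236) = 1/(-16411) = -1/16411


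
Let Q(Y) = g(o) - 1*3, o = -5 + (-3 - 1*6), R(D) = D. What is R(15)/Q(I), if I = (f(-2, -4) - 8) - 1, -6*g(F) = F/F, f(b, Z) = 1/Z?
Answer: -90/19 ≈ -4.7368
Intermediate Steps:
f(b, Z) = 1/Z
o = -14 (o = -5 + (-3 - 6) = -5 - 9 = -14)
g(F) = -⅙ (g(F) = -F/(6*F) = -⅙*1 = -⅙)
I = -37/4 (I = (1/(-4) - 8) - 1 = (-¼ - 8) - 1 = -33/4 - 1 = -37/4 ≈ -9.2500)
Q(Y) = -19/6 (Q(Y) = -⅙ - 1*3 = -⅙ - 3 = -19/6)
R(15)/Q(I) = 15/(-19/6) = 15*(-6/19) = -90/19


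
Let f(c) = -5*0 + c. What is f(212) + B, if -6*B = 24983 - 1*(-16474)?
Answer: -13395/2 ≈ -6697.5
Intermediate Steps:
f(c) = c (f(c) = 0 + c = c)
B = -13819/2 (B = -(24983 - 1*(-16474))/6 = -(24983 + 16474)/6 = -⅙*41457 = -13819/2 ≈ -6909.5)
f(212) + B = 212 - 13819/2 = -13395/2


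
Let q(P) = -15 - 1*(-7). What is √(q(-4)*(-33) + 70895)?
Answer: √71159 ≈ 266.76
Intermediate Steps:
q(P) = -8 (q(P) = -15 + 7 = -8)
√(q(-4)*(-33) + 70895) = √(-8*(-33) + 70895) = √(264 + 70895) = √71159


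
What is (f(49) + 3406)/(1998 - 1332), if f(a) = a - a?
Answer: 1703/333 ≈ 5.1141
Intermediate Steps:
f(a) = 0
(f(49) + 3406)/(1998 - 1332) = (0 + 3406)/(1998 - 1332) = 3406/666 = 3406*(1/666) = 1703/333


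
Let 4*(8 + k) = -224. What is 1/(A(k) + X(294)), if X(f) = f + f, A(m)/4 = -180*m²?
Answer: -1/2948532 ≈ -3.3915e-7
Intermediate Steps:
k = -64 (k = -8 + (¼)*(-224) = -8 - 56 = -64)
A(m) = -720*m² (A(m) = 4*(-180*m²) = -720*m²)
X(f) = 2*f
1/(A(k) + X(294)) = 1/(-720*(-64)² + 2*294) = 1/(-720*4096 + 588) = 1/(-2949120 + 588) = 1/(-2948532) = -1/2948532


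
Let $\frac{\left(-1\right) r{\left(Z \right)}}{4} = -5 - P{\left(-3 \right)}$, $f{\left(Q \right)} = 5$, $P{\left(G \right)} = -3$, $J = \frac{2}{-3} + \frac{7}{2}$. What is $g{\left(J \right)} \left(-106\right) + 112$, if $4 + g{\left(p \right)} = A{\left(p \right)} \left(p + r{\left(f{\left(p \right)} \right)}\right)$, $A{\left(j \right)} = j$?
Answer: $- \frac{48917}{18} \approx -2717.6$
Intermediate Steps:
$J = \frac{17}{6}$ ($J = 2 \left(- \frac{1}{3}\right) + 7 \cdot \frac{1}{2} = - \frac{2}{3} + \frac{7}{2} = \frac{17}{6} \approx 2.8333$)
$r{\left(Z \right)} = 8$ ($r{\left(Z \right)} = - 4 \left(-5 - -3\right) = - 4 \left(-5 + 3\right) = \left(-4\right) \left(-2\right) = 8$)
$g{\left(p \right)} = -4 + p \left(8 + p\right)$ ($g{\left(p \right)} = -4 + p \left(p + 8\right) = -4 + p \left(8 + p\right)$)
$g{\left(J \right)} \left(-106\right) + 112 = \left(-4 + \left(\frac{17}{6}\right)^{2} + 8 \cdot \frac{17}{6}\right) \left(-106\right) + 112 = \left(-4 + \frac{289}{36} + \frac{68}{3}\right) \left(-106\right) + 112 = \frac{961}{36} \left(-106\right) + 112 = - \frac{50933}{18} + 112 = - \frac{48917}{18}$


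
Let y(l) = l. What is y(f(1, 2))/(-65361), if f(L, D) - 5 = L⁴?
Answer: -2/21787 ≈ -9.1798e-5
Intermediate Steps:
f(L, D) = 5 + L⁴
y(f(1, 2))/(-65361) = (5 + 1⁴)/(-65361) = (5 + 1)*(-1/65361) = 6*(-1/65361) = -2/21787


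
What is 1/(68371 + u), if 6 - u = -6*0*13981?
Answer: 1/68377 ≈ 1.4625e-5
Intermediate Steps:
u = 6 (u = 6 - (-6*0)*13981 = 6 - 0*13981 = 6 - 1*0 = 6 + 0 = 6)
1/(68371 + u) = 1/(68371 + 6) = 1/68377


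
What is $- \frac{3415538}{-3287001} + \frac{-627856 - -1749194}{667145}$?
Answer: $\frac{350852836844}{128994487185} \approx 2.7199$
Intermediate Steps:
$- \frac{3415538}{-3287001} + \frac{-627856 - -1749194}{667145} = \left(-3415538\right) \left(- \frac{1}{3287001}\right) + \left(-627856 + 1749194\right) \frac{1}{667145} = \frac{200914}{193353} + 1121338 \cdot \frac{1}{667145} = \frac{200914}{193353} + \frac{1121338}{667145} = \frac{350852836844}{128994487185}$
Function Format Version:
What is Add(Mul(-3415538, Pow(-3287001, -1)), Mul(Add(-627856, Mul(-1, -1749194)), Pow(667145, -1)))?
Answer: Rational(350852836844, 128994487185) ≈ 2.7199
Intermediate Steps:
Add(Mul(-3415538, Pow(-3287001, -1)), Mul(Add(-627856, Mul(-1, -1749194)), Pow(667145, -1))) = Add(Mul(-3415538, Rational(-1, 3287001)), Mul(Add(-627856, 1749194), Rational(1, 667145))) = Add(Rational(200914, 193353), Mul(1121338, Rational(1, 667145))) = Add(Rational(200914, 193353), Rational(1121338, 667145)) = Rational(350852836844, 128994487185)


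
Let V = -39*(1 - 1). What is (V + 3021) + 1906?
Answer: 4927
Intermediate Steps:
V = 0 (V = -39*0 = 0)
(V + 3021) + 1906 = (0 + 3021) + 1906 = 3021 + 1906 = 4927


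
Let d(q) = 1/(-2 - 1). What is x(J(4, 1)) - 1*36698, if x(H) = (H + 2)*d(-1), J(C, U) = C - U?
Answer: -110099/3 ≈ -36700.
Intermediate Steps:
d(q) = -⅓ (d(q) = 1/(-3) = -⅓)
x(H) = -⅔ - H/3 (x(H) = (H + 2)*(-⅓) = (2 + H)*(-⅓) = -⅔ - H/3)
x(J(4, 1)) - 1*36698 = (-⅔ - (4 - 1*1)/3) - 1*36698 = (-⅔ - (4 - 1)/3) - 36698 = (-⅔ - ⅓*3) - 36698 = (-⅔ - 1) - 36698 = -5/3 - 36698 = -110099/3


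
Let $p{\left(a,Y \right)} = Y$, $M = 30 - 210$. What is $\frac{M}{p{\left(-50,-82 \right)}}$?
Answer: $\frac{90}{41} \approx 2.1951$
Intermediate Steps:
$M = -180$ ($M = 30 - 210 = -180$)
$\frac{M}{p{\left(-50,-82 \right)}} = - \frac{180}{-82} = \left(-180\right) \left(- \frac{1}{82}\right) = \frac{90}{41}$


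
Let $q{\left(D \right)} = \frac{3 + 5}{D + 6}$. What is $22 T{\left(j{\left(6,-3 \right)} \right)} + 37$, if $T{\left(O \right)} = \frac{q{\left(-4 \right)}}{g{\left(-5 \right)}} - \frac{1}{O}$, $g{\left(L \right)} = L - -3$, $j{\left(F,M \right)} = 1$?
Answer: $-29$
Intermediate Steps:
$q{\left(D \right)} = \frac{8}{6 + D}$
$g{\left(L \right)} = 3 + L$ ($g{\left(L \right)} = L + 3 = 3 + L$)
$T{\left(O \right)} = -2 - \frac{1}{O}$ ($T{\left(O \right)} = \frac{8 \frac{1}{6 - 4}}{3 - 5} - \frac{1}{O} = \frac{8 \cdot \frac{1}{2}}{-2} - \frac{1}{O} = 8 \cdot \frac{1}{2} \left(- \frac{1}{2}\right) - \frac{1}{O} = 4 \left(- \frac{1}{2}\right) - \frac{1}{O} = -2 - \frac{1}{O}$)
$22 T{\left(j{\left(6,-3 \right)} \right)} + 37 = 22 \left(-2 - 1^{-1}\right) + 37 = 22 \left(-2 - 1\right) + 37 = 22 \left(-3\right) + 37 = -66 + 37 = -29$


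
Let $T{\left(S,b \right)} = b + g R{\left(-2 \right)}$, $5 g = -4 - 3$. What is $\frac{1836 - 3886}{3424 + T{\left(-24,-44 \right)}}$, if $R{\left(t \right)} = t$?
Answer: $- \frac{5125}{8457} \approx -0.60601$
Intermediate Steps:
$g = - \frac{7}{5}$ ($g = \frac{-4 - 3}{5} = \frac{1}{5} \left(-7\right) = - \frac{7}{5} \approx -1.4$)
$T{\left(S,b \right)} = \frac{14}{5} + b$ ($T{\left(S,b \right)} = b - - \frac{14}{5} = b + \frac{14}{5} = \frac{14}{5} + b$)
$\frac{1836 - 3886}{3424 + T{\left(-24,-44 \right)}} = \frac{1836 - 3886}{3424 + \left(\frac{14}{5} - 44\right)} = \frac{1836 - 3886}{3424 - \frac{206}{5}} = - \frac{2050}{\frac{16914}{5}} = \left(-2050\right) \frac{5}{16914} = - \frac{5125}{8457}$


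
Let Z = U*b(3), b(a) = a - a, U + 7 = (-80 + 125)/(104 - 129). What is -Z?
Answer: 0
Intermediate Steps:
U = -44/5 (U = -7 + (-80 + 125)/(104 - 129) = -7 + 45/(-25) = -7 + 45*(-1/25) = -7 - 9/5 = -44/5 ≈ -8.8000)
b(a) = 0
Z = 0 (Z = -44/5*0 = 0)
-Z = -1*0 = 0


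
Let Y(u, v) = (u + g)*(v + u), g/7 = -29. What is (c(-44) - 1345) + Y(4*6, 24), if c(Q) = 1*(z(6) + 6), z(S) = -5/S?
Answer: -59591/6 ≈ -9931.8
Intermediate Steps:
g = -203 (g = 7*(-29) = -203)
c(Q) = 31/6 (c(Q) = 1*(-5/6 + 6) = 1*(-5*⅙ + 6) = 1*(-⅚ + 6) = 1*(31/6) = 31/6)
Y(u, v) = (-203 + u)*(u + v) (Y(u, v) = (u - 203)*(v + u) = (-203 + u)*(u + v))
(c(-44) - 1345) + Y(4*6, 24) = (31/6 - 1345) + ((4*6)² - 812*6 - 203*24 + (4*6)*24) = -8039/6 + (24² - 203*24 - 4872 + 24*24) = -8039/6 + (576 - 4872 - 4872 + 576) = -8039/6 - 8592 = -59591/6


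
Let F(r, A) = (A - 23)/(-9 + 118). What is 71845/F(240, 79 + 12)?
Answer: 7831105/68 ≈ 1.1516e+5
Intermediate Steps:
F(r, A) = -23/109 + A/109 (F(r, A) = (-23 + A)/109 = (-23 + A)*(1/109) = -23/109 + A/109)
71845/F(240, 79 + 12) = 71845/(-23/109 + (79 + 12)/109) = 71845/(-23/109 + (1/109)*91) = 71845/(-23/109 + 91/109) = 71845/(68/109) = 71845*(109/68) = 7831105/68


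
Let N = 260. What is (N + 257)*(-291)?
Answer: -150447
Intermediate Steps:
(N + 257)*(-291) = (260 + 257)*(-291) = 517*(-291) = -150447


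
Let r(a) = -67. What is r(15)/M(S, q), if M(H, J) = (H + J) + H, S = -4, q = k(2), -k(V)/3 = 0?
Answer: 67/8 ≈ 8.3750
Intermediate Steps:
k(V) = 0 (k(V) = -3*0 = 0)
q = 0
M(H, J) = J + 2*H
r(15)/M(S, q) = -67/(0 + 2*(-4)) = -67/(0 - 8) = -67/(-8) = -67*(-⅛) = 67/8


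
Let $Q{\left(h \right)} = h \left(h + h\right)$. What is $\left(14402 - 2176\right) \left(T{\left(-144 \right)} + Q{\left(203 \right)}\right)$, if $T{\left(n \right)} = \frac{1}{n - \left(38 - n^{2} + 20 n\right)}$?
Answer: $\frac{11806546803669}{11717} \approx 1.0076 \cdot 10^{9}$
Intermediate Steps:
$Q{\left(h \right)} = 2 h^{2}$ ($Q{\left(h \right)} = h 2 h = 2 h^{2}$)
$T{\left(n \right)} = \frac{1}{-38 + n^{2} - 19 n}$ ($T{\left(n \right)} = \frac{1}{n - \left(38 - n^{2} + 20 n\right)} = \frac{1}{-38 + n^{2} - 19 n}$)
$\left(14402 - 2176\right) \left(T{\left(-144 \right)} + Q{\left(203 \right)}\right) = \left(14402 - 2176\right) \left(\frac{1}{-38 + \left(-144\right)^{2} - -2736} + 2 \cdot 203^{2}\right) = 12226 \left(\frac{1}{-38 + 20736 + 2736} + 2 \cdot 41209\right) = 12226 \left(\frac{1}{23434} + 82418\right) = 12226 \cdot \frac{1931383413}{23434} = \frac{11806546803669}{11717}$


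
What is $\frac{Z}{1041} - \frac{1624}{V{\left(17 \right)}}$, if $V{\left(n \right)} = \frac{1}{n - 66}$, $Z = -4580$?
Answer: $\frac{82834036}{1041} \approx 79572.0$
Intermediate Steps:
$V{\left(n \right)} = \frac{1}{-66 + n}$
$\frac{Z}{1041} - \frac{1624}{V{\left(17 \right)}} = - \frac{4580}{1041} - \frac{1624}{\frac{1}{-66 + 17}} = \left(-4580\right) \frac{1}{1041} - \frac{1624}{\frac{1}{-49}} = - \frac{4580}{1041} - \frac{1624}{- \frac{1}{49}} = - \frac{4580}{1041} - -79576 = - \frac{4580}{1041} + 79576 = \frac{82834036}{1041}$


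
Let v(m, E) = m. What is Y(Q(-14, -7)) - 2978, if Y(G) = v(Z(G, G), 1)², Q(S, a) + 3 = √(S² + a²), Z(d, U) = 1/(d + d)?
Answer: -331725249/111392 + 21*√5/111392 ≈ -2978.0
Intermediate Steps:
Z(d, U) = 1/(2*d)
Q(S, a) = -3 + √(S² + a²)
Y(G) = 1/(4*G²) (Y(G) = (1/(2*G))² = 1/(4*G²))
Y(Q(-14, -7)) - 2978 = 1/(4*(-3 + √((-14)² + (-7)²))²) - 2978 = 1/(4*(-3 + √(196 + 49))²) - 2978 = 1/(4*(-3 + √245)²) - 2978 = 1/(4*(-3 + 7*√5)²) - 2978 = -2978 + 1/(4*(-3 + 7*√5)²)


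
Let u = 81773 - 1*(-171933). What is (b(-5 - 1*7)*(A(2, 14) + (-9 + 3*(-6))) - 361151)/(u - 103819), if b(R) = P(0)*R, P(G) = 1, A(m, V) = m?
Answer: -360851/149887 ≈ -2.4075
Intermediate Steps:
u = 253706 (u = 81773 + 171933 = 253706)
b(R) = R (b(R) = 1*R = R)
(b(-5 - 1*7)*(A(2, 14) + (-9 + 3*(-6))) - 361151)/(u - 103819) = ((-5 - 1*7)*(2 + (-9 + 3*(-6))) - 361151)/(253706 - 103819) = ((-5 - 7)*(2 + (-9 - 18)) - 361151)/149887 = (-12*(2 - 27) - 361151)*(1/149887) = (-12*(-25) - 361151)*(1/149887) = (300 - 361151)*(1/149887) = -360851*1/149887 = -360851/149887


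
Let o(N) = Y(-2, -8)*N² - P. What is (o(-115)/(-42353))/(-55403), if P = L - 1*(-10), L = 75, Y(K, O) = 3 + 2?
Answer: 66040/2346483259 ≈ 2.8144e-5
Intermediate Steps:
Y(K, O) = 5
P = 85 (P = 75 - 1*(-10) = 75 + 10 = 85)
o(N) = -85 + 5*N² (o(N) = 5*N² - 1*85 = 5*N² - 85 = -85 + 5*N²)
(o(-115)/(-42353))/(-55403) = ((-85 + 5*(-115)²)/(-42353))/(-55403) = ((-85 + 5*13225)*(-1/42353))*(-1/55403) = ((-85 + 66125)*(-1/42353))*(-1/55403) = (66040*(-1/42353))*(-1/55403) = -66040/42353*(-1/55403) = 66040/2346483259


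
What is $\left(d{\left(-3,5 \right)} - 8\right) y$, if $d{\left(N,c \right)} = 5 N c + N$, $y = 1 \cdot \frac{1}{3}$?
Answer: $- \frac{86}{3} \approx -28.667$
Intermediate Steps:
$y = \frac{1}{3}$ ($y = 1 \cdot \frac{1}{3} = \frac{1}{3} \approx 0.33333$)
$d{\left(N,c \right)} = N + 5 N c$ ($d{\left(N,c \right)} = 5 N c + N = N + 5 N c$)
$\left(d{\left(-3,5 \right)} - 8\right) y = \left(- 3 \left(1 + 5 \cdot 5\right) - 8\right) \frac{1}{3} = \left(- 3 \left(1 + 25\right) - 8\right) \frac{1}{3} = \left(\left(-3\right) 26 - 8\right) \frac{1}{3} = \left(-78 - 8\right) \frac{1}{3} = \left(-86\right) \frac{1}{3} = - \frac{86}{3}$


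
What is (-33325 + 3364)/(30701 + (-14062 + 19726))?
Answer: -29961/36365 ≈ -0.82390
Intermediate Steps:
(-33325 + 3364)/(30701 + (-14062 + 19726)) = -29961/(30701 + 5664) = -29961/36365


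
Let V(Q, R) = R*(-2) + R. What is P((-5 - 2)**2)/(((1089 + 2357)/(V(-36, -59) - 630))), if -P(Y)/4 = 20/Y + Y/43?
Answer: 3724062/3630361 ≈ 1.0258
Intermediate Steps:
V(Q, R) = -R (V(Q, R) = -2*R + R = -R)
P(Y) = -80/Y - 4*Y/43 (P(Y) = -4*(20/Y + Y/43) = -80/Y - 4*Y/43)
P((-5 - 2)**2)/(((1089 + 2357)/(V(-36, -59) - 630))) = (-80/(-5 - 2)**2 - 4*(-5 - 2)**2/43)/(((1089 + 2357)/(-1*(-59) - 630))) = (-80/((-7)**2) - 4/43*(-7)**2)/((3446/(59 - 630))) = (-80/49 - 4/43*49)/((3446/(-571))) = (-80*1/49 - 196/43)/((3446*(-1/571))) = (-80/49 - 196/43)/(-3446/571) = -13044/2107*(-571/3446) = 3724062/3630361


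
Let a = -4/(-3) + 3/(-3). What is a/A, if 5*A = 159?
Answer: 5/477 ≈ 0.010482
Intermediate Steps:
A = 159/5 (A = (⅕)*159 = 159/5 ≈ 31.800)
a = ⅓ (a = -4*(-⅓) + 3*(-⅓) = 4/3 - 1 = ⅓ ≈ 0.33333)
a/A = (⅓)/(159/5) = (5/159)*(⅓) = 5/477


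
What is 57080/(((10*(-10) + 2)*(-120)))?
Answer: 1427/294 ≈ 4.8537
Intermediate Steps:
57080/(((10*(-10) + 2)*(-120))) = 57080/(((-100 + 2)*(-120))) = 57080/((-98*(-120))) = 57080/11760 = 57080*(1/11760) = 1427/294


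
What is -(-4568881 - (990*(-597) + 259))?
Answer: 3978110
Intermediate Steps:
-(-4568881 - (990*(-597) + 259)) = -(-4568881 - (-591030 + 259)) = -(-4568881 - 1*(-590771)) = -(-4568881 + 590771) = -1*(-3978110) = 3978110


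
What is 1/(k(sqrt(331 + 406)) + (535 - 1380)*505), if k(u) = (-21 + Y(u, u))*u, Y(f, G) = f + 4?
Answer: -425988/181465563151 + 17*sqrt(737)/181465563151 ≈ -2.3449e-6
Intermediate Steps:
Y(f, G) = 4 + f
k(u) = u*(-17 + u) (k(u) = (-21 + (4 + u))*u = (-17 + u)*u = u*(-17 + u))
1/(k(sqrt(331 + 406)) + (535 - 1380)*505) = 1/(sqrt(331 + 406)*(-17 + sqrt(331 + 406)) + (535 - 1380)*505) = 1/(sqrt(737)*(-17 + sqrt(737)) - 845*505) = 1/(sqrt(737)*(-17 + sqrt(737)) - 426725) = 1/(-426725 + sqrt(737)*(-17 + sqrt(737)))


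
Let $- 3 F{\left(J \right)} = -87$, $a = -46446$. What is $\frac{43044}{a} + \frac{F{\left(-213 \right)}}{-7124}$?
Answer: $- \frac{51332065}{55146884} \approx -0.93082$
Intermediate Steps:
$F{\left(J \right)} = 29$ ($F{\left(J \right)} = \left(- \frac{1}{3}\right) \left(-87\right) = 29$)
$\frac{43044}{a} + \frac{F{\left(-213 \right)}}{-7124} = \frac{43044}{-46446} + \frac{29}{-7124} = 43044 \left(- \frac{1}{46446}\right) + 29 \left(- \frac{1}{7124}\right) = - \frac{7174}{7741} - \frac{29}{7124} = - \frac{51332065}{55146884}$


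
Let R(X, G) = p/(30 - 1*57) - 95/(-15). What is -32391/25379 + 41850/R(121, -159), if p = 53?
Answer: 14336589456/1497361 ≈ 9574.6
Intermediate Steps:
R(X, G) = 118/27 (R(X, G) = 53/(30 - 1*57) - 95/(-15) = 53/(30 - 57) - 95*(-1/15) = 53/(-27) + 19/3 = 53*(-1/27) + 19/3 = -53/27 + 19/3 = 118/27)
-32391/25379 + 41850/R(121, -159) = -32391/25379 + 41850/(118/27) = -32391*1/25379 + 41850*(27/118) = -32391/25379 + 564975/59 = 14336589456/1497361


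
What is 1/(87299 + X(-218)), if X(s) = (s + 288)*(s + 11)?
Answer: 1/72809 ≈ 1.3735e-5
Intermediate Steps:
X(s) = (11 + s)*(288 + s) (X(s) = (288 + s)*(11 + s) = (11 + s)*(288 + s))
1/(87299 + X(-218)) = 1/(87299 + (3168 + (-218)**2 + 299*(-218))) = 1/(87299 + (3168 + 47524 - 65182)) = 1/(87299 - 14490) = 1/72809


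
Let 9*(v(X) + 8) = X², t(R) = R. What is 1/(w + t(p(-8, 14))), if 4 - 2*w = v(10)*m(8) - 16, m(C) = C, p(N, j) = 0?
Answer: -9/22 ≈ -0.40909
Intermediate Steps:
v(X) = -8 + X²/9
w = -22/9 (w = 2 - ((-8 + (⅑)*10²)*8 - 16)/2 = 2 - ((-8 + (⅑)*100)*8 - 16)/2 = 2 - ((-8 + 100/9)*8 - 16)/2 = 2 - ((28/9)*8 - 16)/2 = 2 - (224/9 - 16)/2 = 2 - ½*80/9 = 2 - 40/9 = -22/9 ≈ -2.4444)
1/(w + t(p(-8, 14))) = 1/(-22/9 + 0) = 1/(-22/9) = -9/22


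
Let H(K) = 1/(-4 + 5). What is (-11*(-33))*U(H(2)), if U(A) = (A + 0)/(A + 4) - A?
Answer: -1452/5 ≈ -290.40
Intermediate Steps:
H(K) = 1 (H(K) = 1/1 = 1)
U(A) = -A + A/(4 + A) (U(A) = A/(4 + A) - A = -A + A/(4 + A))
(-11*(-33))*U(H(2)) = (-11*(-33))*(-1*1*(3 + 1)/(4 + 1)) = 363*(-1*1*4/5) = 363*(-1*1*1/5*4) = 363*(-4/5) = -1452/5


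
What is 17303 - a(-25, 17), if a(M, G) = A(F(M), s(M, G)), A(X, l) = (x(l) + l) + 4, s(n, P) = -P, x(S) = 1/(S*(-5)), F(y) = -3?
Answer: 1471859/85 ≈ 17316.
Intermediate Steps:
x(S) = -1/(5*S) (x(S) = 1/(-5*S) = -1/(5*S))
A(X, l) = 4 + l - 1/(5*l) (A(X, l) = (-1/(5*l) + l) + 4 = (l - 1/(5*l)) + 4 = 4 + l - 1/(5*l))
a(M, G) = 4 - G + 1/(5*G) (a(M, G) = 4 - G - (-1/G)/5 = 4 - G - (-1)/(5*G) = 4 - G + 1/(5*G))
17303 - a(-25, 17) = 17303 - (4 - 1*17 + (⅕)/17) = 17303 - (4 - 17 + (⅕)*(1/17)) = 17303 - (4 - 17 + 1/85) = 17303 - 1*(-1104/85) = 17303 + 1104/85 = 1471859/85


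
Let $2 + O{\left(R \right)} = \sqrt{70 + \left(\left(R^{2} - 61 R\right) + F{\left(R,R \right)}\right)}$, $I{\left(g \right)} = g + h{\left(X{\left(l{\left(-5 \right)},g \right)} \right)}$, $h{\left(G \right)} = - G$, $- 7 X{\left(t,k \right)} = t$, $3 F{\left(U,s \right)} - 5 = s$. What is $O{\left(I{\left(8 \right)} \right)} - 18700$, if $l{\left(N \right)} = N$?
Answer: $-18702 + \frac{2 i \sqrt{34977}}{21} \approx -18702.0 + 17.812 i$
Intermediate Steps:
$F{\left(U,s \right)} = \frac{5}{3} + \frac{s}{3}$
$X{\left(t,k \right)} = - \frac{t}{7}$
$I{\left(g \right)} = - \frac{5}{7} + g$ ($I{\left(g \right)} = g - \left(- \frac{1}{7}\right) \left(-5\right) = g - \frac{5}{7} = - \frac{5}{7} + g$)
$O{\left(R \right)} = -2 + \sqrt{\frac{215}{3} + R^{2} - \frac{182 R}{3}}$ ($O{\left(R \right)} = -2 + \sqrt{70 + \left(\left(R^{2} - 61 R\right) + \left(\frac{5}{3} + \frac{R}{3}\right)\right)} = -2 + \sqrt{70 + \left(\frac{5}{3} + R^{2} - \frac{182 R}{3}\right)} = -2 + \sqrt{\frac{215}{3} + R^{2} - \frac{182 R}{3}}$)
$O{\left(I{\left(8 \right)} \right)} - 18700 = \left(-2 + \frac{\sqrt{645 - 546 \left(- \frac{5}{7} + 8\right) + 9 \left(- \frac{5}{7} + 8\right)^{2}}}{3}\right) - 18700 = \left(-2 + \frac{\sqrt{645 - 3978 + 9 \left(\frac{51}{7}\right)^{2}}}{3}\right) - 18700 = \left(-2 + \frac{\sqrt{645 - 3978 + 9 \cdot \frac{2601}{49}}}{3}\right) - 18700 = \left(-2 + \frac{\sqrt{645 - 3978 + \frac{23409}{49}}}{3}\right) - 18700 = \left(-2 + \frac{\sqrt{- \frac{139908}{49}}}{3}\right) - 18700 = \left(-2 + \frac{\frac{2}{7} i \sqrt{34977}}{3}\right) - 18700 = \left(-2 + \frac{2 i \sqrt{34977}}{21}\right) - 18700 = -18702 + \frac{2 i \sqrt{34977}}{21}$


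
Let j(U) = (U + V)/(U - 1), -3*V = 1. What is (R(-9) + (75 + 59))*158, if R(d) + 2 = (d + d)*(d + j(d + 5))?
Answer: 219936/5 ≈ 43987.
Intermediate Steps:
V = -1/3 (V = -1/3*1 = -1/3 ≈ -0.33333)
j(U) = (-1/3 + U)/(-1 + U) (j(U) = (U - 1/3)/(U - 1) = (-1/3 + U)/(-1 + U))
R(d) = -2 + 2*d*(d + (14/3 + d)/(4 + d)) (R(d) = -2 + (d + d)*(d + (-1/3 + (d + 5))/(-1 + (d + 5))) = -2 + (2*d)*(d + (-1/3 + (5 + d))/(-1 + (5 + d))) = -2 + (2*d)*(d + (14/3 + d)/(4 + d)) = -2 + 2*d*(d + (14/3 + d)/(4 + d)))
(R(-9) + (75 + 59))*158 = (2*(-12 + 3*(-9)**3 + 11*(-9) + 15*(-9)**2)/(3*(4 - 9)) + (75 + 59))*158 = ((2/3)*(-12 + 3*(-729) - 99 + 15*81)/(-5) + 134)*158 = ((2/3)*(-1/5)*(-12 - 2187 - 99 + 1215) + 134)*158 = ((2/3)*(-1/5)*(-1083) + 134)*158 = (722/5 + 134)*158 = (1392/5)*158 = 219936/5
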